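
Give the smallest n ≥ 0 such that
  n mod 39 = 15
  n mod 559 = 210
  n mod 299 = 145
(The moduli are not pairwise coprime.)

35427

Combine the congruences pairwise.
gcd(39, 559) = 13 and 13 | (210 − 15), so the pair is consistent; merging gives n ≡ 210 (mod 1677), where 1677 = lcm(39, 559).
gcd(1677, 299) = 13 and 13 | (145 − 210), so the pair is consistent; merging gives n ≡ 35427 (mod 38571), where 38571 = lcm(1677, 299).
The solution is unique modulo lcm(39, 559, 299) = 38571.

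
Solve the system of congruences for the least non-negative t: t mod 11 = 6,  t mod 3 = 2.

From t ≡ 6 (mod 11) write t = 6 + 11s. Substituting into t ≡ 2 (mod 3) gives 11s ≡ 2 (mod 3), and since 2⁻¹ ≡ 2 (mod 3), s ≡ 1. Hence t ≡ 6 + 11·1 = 17 (mod 33).

17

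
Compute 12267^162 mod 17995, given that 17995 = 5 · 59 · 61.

Mod 5: 12267 ≡ 2; by Fermat, exponent reduces to 162 mod 4 = 2; 2^2 ≡ 4 (mod 5).
Mod 59: 12267 ≡ 54; by Fermat, exponent reduces to 162 mod 58 = 46; 54^46 ≡ 36 (mod 59).
Mod 61: 12267 ≡ 6; by Fermat, exponent reduces to 162 mod 60 = 42; 6^42 ≡ 41 (mod 61).
Combine by CRT: x ≡ 4 (mod 5), x ≡ 36 (mod 59), x ≡ 41 (mod 61) ⇒ x ≡ 16084 (mod 17995).

16084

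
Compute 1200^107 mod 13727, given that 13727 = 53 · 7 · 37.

Mod 53: 1200 ≡ 34; by Fermat, exponent reduces to 107 mod 52 = 3; 34^3 ≡ 31 (mod 53).
Mod 7: 1200 ≡ 3; by Fermat, exponent reduces to 107 mod 6 = 5; 3^5 ≡ 5 (mod 7).
Mod 37: 1200 ≡ 16; by Fermat, exponent reduces to 107 mod 36 = 35; 16^35 ≡ 7 (mod 37).
Combine by CRT: x ≡ 31 (mod 53), x ≡ 5 (mod 7), x ≡ 7 (mod 37) ⇒ x ≡ 8776 (mod 13727).

8776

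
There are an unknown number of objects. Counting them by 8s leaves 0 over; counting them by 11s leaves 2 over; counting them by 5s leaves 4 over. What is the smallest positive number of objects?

From N ≡ 0 (mod 8) write N = 0 + 8t. Substituting into N ≡ 2 (mod 11) gives 8t ≡ 2 (mod 11), and since 8⁻¹ ≡ 7 (mod 11), t ≡ 3. Hence N ≡ 0 + 8·3 = 24 (mod 88).
From N ≡ 24 (mod 88) write N = 24 + 88t. Substituting into N ≡ 4 (mod 5) gives 88t ≡ 0 (mod 5), and since 3⁻¹ ≡ 2 (mod 5), t ≡ 0. Hence N ≡ 24 + 88·0 = 24 (mod 440).

24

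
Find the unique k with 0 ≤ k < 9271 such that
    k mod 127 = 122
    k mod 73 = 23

From k ≡ 122 (mod 127) write k = 122 + 127t. Substituting into k ≡ 23 (mod 73) gives 127t ≡ 47 (mod 73), and since 54⁻¹ ≡ 23 (mod 73), t ≡ 59. Hence k ≡ 122 + 127·59 = 7615 (mod 9271).

7615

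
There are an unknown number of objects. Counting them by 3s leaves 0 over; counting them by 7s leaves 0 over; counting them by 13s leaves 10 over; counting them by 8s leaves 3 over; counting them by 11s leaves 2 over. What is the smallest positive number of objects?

Combine the congruences pairwise.
From N ≡ 0 (mod 3) write N = 0 + 3t. Substituting into N ≡ 0 (mod 7) gives 3t ≡ 0 (mod 7), and since 3⁻¹ ≡ 5 (mod 7), t ≡ 0. Hence N ≡ 0 + 3·0 = 0 (mod 21).
From N ≡ 0 (mod 21) write N = 0 + 21t. Substituting into N ≡ 10 (mod 13) gives 21t ≡ 10 (mod 13), and since 8⁻¹ ≡ 5 (mod 13), t ≡ 11. Hence N ≡ 0 + 21·11 = 231 (mod 273).
From N ≡ 231 (mod 273) write N = 231 + 273t. Substituting into N ≡ 3 (mod 8) gives 273t ≡ 4 (mod 8), and since 1⁻¹ ≡ 1 (mod 8), t ≡ 4. Hence N ≡ 231 + 273·4 = 1323 (mod 2184).
From N ≡ 1323 (mod 2184) write N = 1323 + 2184t. Substituting into N ≡ 2 (mod 11) gives 2184t ≡ 10 (mod 11), and since 6⁻¹ ≡ 2 (mod 11), t ≡ 9. Hence N ≡ 1323 + 2184·9 = 20979 (mod 24024).

20979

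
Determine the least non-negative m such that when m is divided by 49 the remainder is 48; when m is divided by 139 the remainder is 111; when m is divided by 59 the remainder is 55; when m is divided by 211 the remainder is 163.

The moduli are pairwise coprime; N = 49·139·59·211 = 84790139.
N/49 = 1730411; 1730411 ≡ 25 (mod 49); 25·2 ≡ 1, so inverse 2.
N/139 = 610001; 610001 ≡ 69 (mod 139); 69·137 ≡ 1, so inverse 137.
N/59 = 1437121; 1437121 ≡ 58 (mod 59); 58·58 ≡ 1, so inverse 58.
N/211 = 401849; 401849 ≡ 105 (mod 211); 105·209 ≡ 1, so inverse 209.
m ≡ 48·1730411·2 + 111·610001·137 + 55·1437121·58 + 163·401849·209 = 27716610536.
27716610536 mod 84790139 = 75025222.

75025222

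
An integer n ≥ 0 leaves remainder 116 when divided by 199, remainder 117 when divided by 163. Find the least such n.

From n ≡ 116 (mod 199) write n = 116 + 199t. Substituting into n ≡ 117 (mod 163) gives 199t ≡ 1 (mod 163), and since 36⁻¹ ≡ 77 (mod 163), t ≡ 77. Hence n ≡ 116 + 199·77 = 15439 (mod 32437).

15439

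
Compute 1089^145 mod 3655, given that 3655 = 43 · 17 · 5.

1514

Mod 43: 1089 ≡ 14; by Fermat, exponent reduces to 145 mod 42 = 19; 14^19 ≡ 9 (mod 43).
Mod 17: 1089 ≡ 1; by Fermat, exponent reduces to 145 mod 16 = 1; 1^1 ≡ 1 (mod 17).
Mod 5: 1089 ≡ 4; by Fermat, exponent reduces to 145 mod 4 = 1; 4^1 ≡ 4 (mod 5).
Combine by CRT: x ≡ 9 (mod 43), x ≡ 1 (mod 17), x ≡ 4 (mod 5) ⇒ x ≡ 1514 (mod 3655).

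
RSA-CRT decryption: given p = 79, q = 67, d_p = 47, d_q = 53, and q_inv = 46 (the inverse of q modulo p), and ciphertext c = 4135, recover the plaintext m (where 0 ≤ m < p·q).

331

m₁ = c^(d_p) mod p: c ≡ 27 (mod 79), and 27^47 mod 79 = 15.
m₂ = c^(d_q) mod q: c ≡ 48 (mod 67), and 48^53 mod 67 = 63.
h = q_inv·(m₁ − m₂) mod p = 46·(15 − 63) mod 79 = 4.
m = m₂ + h·q = 63 + 4·67 = 331.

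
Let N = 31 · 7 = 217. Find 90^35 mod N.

160

Mod 31: 90 ≡ 28; by Fermat, exponent reduces to 35 mod 30 = 5; 28^5 ≡ 5 (mod 31).
Mod 7: 90 ≡ 6; by Fermat, exponent reduces to 35 mod 6 = 5; 6^5 ≡ 6 (mod 7).
Combine by CRT: x ≡ 5 (mod 31), x ≡ 6 (mod 7) ⇒ x ≡ 160 (mod 217).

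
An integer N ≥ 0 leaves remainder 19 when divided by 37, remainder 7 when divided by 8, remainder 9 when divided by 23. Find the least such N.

Combine the congruences pairwise.
From N ≡ 19 (mod 37) write N = 19 + 37t. Substituting into N ≡ 7 (mod 8) gives 37t ≡ 4 (mod 8), and since 5⁻¹ ≡ 5 (mod 8), t ≡ 4. Hence N ≡ 19 + 37·4 = 167 (mod 296).
From N ≡ 167 (mod 296) write N = 167 + 296t. Substituting into N ≡ 9 (mod 23) gives 296t ≡ 3 (mod 23), and since 20⁻¹ ≡ 15 (mod 23), t ≡ 22. Hence N ≡ 167 + 296·22 = 6679 (mod 6808).

6679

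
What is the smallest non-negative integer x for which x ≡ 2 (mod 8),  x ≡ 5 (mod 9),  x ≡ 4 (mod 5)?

From x ≡ 2 (mod 8) write x = 2 + 8t. Substituting into x ≡ 5 (mod 9) gives 8t ≡ 3 (mod 9), and since 8⁻¹ ≡ 8 (mod 9), t ≡ 6. Hence x ≡ 2 + 8·6 = 50 (mod 72).
From x ≡ 50 (mod 72) write x = 50 + 72t. Substituting into x ≡ 4 (mod 5) gives 72t ≡ 4 (mod 5), and since 2⁻¹ ≡ 3 (mod 5), t ≡ 2. Hence x ≡ 50 + 72·2 = 194 (mod 360).

194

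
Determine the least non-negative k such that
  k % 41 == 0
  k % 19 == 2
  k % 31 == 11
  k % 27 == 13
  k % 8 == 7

3303247

Combine the congruences pairwise.
From k ≡ 0 (mod 41) write k = 0 + 41t. Substituting into k ≡ 2 (mod 19) gives 41t ≡ 2 (mod 19), and since 3⁻¹ ≡ 13 (mod 19), t ≡ 7. Hence k ≡ 0 + 41·7 = 287 (mod 779).
From k ≡ 287 (mod 779) write k = 287 + 779t. Substituting into k ≡ 11 (mod 31) gives 779t ≡ 3 (mod 31), and since 4⁻¹ ≡ 8 (mod 31), t ≡ 24. Hence k ≡ 287 + 779·24 = 18983 (mod 24149).
From k ≡ 18983 (mod 24149) write k = 18983 + 24149t. Substituting into k ≡ 13 (mod 27) gives 24149t ≡ 11 (mod 27), and since 11⁻¹ ≡ 5 (mod 27), t ≡ 1. Hence k ≡ 18983 + 24149·1 = 43132 (mod 652023).
From k ≡ 43132 (mod 652023) write k = 43132 + 652023t. Substituting into k ≡ 7 (mod 8) gives 652023t ≡ 3 (mod 8), and since 7⁻¹ ≡ 7 (mod 8), t ≡ 5. Hence k ≡ 43132 + 652023·5 = 3303247 (mod 5216184).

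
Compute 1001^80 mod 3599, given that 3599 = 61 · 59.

Mod 61: 1001 ≡ 25; by Fermat, exponent reduces to 80 mod 60 = 20; 25^20 ≡ 13 (mod 61).
Mod 59: 1001 ≡ 57; by Fermat, exponent reduces to 80 mod 58 = 22; 57^22 ≡ 53 (mod 59).
Combine by CRT: x ≡ 13 (mod 61), x ≡ 53 (mod 59) ⇒ x ≡ 1233 (mod 3599).

1233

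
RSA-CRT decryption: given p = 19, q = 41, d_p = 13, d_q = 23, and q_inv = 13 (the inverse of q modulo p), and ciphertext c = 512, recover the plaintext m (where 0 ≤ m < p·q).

702

m₁ = c^(d_p) mod p: c ≡ 18 (mod 19), and 18^13 mod 19 = 18.
m₂ = c^(d_q) mod q: c ≡ 20 (mod 41), and 20^23 mod 41 = 5.
h = q_inv·(m₁ − m₂) mod p = 13·(18 − 5) mod 19 = 17.
m = m₂ + h·q = 5 + 17·41 = 702.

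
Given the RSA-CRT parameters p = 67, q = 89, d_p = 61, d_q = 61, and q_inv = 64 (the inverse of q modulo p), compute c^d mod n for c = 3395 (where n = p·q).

m₁ = c^(d_p) mod p: c ≡ 45 (mod 67), and 45^61 mod 67 = 42.
m₂ = c^(d_q) mod q: c ≡ 13 (mod 89), and 13^61 mod 89 = 63.
h = q_inv·(m₁ − m₂) mod p = 64·(42 − 63) mod 67 = 63.
m = m₂ + h·q = 63 + 63·89 = 5670.

5670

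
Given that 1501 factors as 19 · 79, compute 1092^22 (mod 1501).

Mod 19: 1092 ≡ 9; by Fermat, exponent reduces to 22 mod 18 = 4; 9^4 ≡ 6 (mod 19).
Mod 79: 1092 ≡ 65; 65^22 ≡ 18 (mod 79).
Combine by CRT: x ≡ 6 (mod 19), x ≡ 18 (mod 79) ⇒ x ≡ 1203 (mod 1501).

1203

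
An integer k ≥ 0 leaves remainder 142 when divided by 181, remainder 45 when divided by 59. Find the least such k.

From k ≡ 142 (mod 181) write k = 142 + 181t. Substituting into k ≡ 45 (mod 59) gives 181t ≡ 21 (mod 59), and since 4⁻¹ ≡ 15 (mod 59), t ≡ 20. Hence k ≡ 142 + 181·20 = 3762 (mod 10679).

3762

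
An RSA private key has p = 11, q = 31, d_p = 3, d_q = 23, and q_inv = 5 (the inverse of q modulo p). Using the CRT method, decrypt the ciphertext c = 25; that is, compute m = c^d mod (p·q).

m₁ = c^(d_p) mod p: c ≡ 3 (mod 11), and 3^3 mod 11 = 5.
m₂ = c^(d_q) mod q: c ≡ 25 (mod 31), and 25^23 mod 31 = 5.
h = q_inv·(m₁ − m₂) mod p = 5·(5 − 5) mod 11 = 0.
m = m₂ + h·q = 5 + 0·31 = 5.

5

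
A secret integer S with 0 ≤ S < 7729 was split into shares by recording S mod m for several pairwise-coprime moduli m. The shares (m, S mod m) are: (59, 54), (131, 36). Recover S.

From S ≡ 54 (mod 59) write S = 54 + 59t. Substituting into S ≡ 36 (mod 131) gives 59t ≡ 113 (mod 131), and since 59⁻¹ ≡ 20 (mod 131), t ≡ 33. Hence S ≡ 54 + 59·33 = 2001 (mod 7729).

2001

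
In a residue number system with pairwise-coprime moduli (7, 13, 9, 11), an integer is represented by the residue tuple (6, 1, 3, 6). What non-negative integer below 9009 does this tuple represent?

The moduli are pairwise coprime; N = 7·13·9·11 = 9009.
N/7 = 1287; 1287 ≡ 6 (mod 7); 6·6 ≡ 1, so inverse 6.
N/13 = 693; 693 ≡ 4 (mod 13); 4·10 ≡ 1, so inverse 10.
N/9 = 1001; 1001 ≡ 2 (mod 9); 2·5 ≡ 1, so inverse 5.
N/11 = 819; 819 ≡ 5 (mod 11); 5·9 ≡ 1, so inverse 9.
x ≡ 6·1287·6 + 1·693·10 + 3·1001·5 + 6·819·9 = 112503.
112503 mod 9009 = 4395.

4395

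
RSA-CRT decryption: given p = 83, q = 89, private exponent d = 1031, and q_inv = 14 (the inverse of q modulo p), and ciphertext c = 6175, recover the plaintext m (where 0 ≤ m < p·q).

2992

d_p = d mod (p−1) = 1031 mod 82 = 47; d_q = d mod (q−1) = 63.
m₁ = c^(d_p) mod p: c ≡ 33 (mod 83), and 33^47 mod 83 = 4.
m₂ = c^(d_q) mod q: c ≡ 34 (mod 89), and 34^63 mod 89 = 55.
h = q_inv·(m₁ − m₂) mod p = 14·(4 − 55) mod 83 = 33.
m = m₂ + h·q = 55 + 33·89 = 2992.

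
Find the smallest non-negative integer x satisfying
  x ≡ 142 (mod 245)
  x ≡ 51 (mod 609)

5532

Combine the congruences pairwise.
gcd(245, 609) = 7 and 7 | (51 − 142), so the pair is consistent; merging gives x ≡ 5532 (mod 21315), where 21315 = lcm(245, 609).
The solution is unique modulo lcm(245, 609) = 21315.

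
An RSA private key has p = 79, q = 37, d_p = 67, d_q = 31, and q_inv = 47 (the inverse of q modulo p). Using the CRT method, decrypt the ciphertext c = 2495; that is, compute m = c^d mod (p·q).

1563

m₁ = c^(d_p) mod p: c ≡ 46 (mod 79), and 46^67 mod 79 = 62.
m₂ = c^(d_q) mod q: c ≡ 16 (mod 37), and 16^31 mod 37 = 9.
h = q_inv·(m₁ − m₂) mod p = 47·(62 − 9) mod 79 = 42.
m = m₂ + h·q = 9 + 42·37 = 1563.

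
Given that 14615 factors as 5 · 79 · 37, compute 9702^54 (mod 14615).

Mod 5: 9702 ≡ 2; by Fermat, exponent reduces to 54 mod 4 = 2; 2^2 ≡ 4 (mod 5).
Mod 79: 9702 ≡ 64; 64^54 ≡ 67 (mod 79).
Mod 37: 9702 ≡ 8; by Fermat, exponent reduces to 54 mod 36 = 18; 8^18 ≡ 36 (mod 37).
Combine by CRT: x ≡ 4 (mod 5), x ≡ 67 (mod 79), x ≡ 36 (mod 37) ⇒ x ≡ 4254 (mod 14615).

4254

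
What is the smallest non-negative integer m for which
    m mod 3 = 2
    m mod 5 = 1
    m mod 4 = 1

The moduli are pairwise coprime; N = 3·5·4 = 60.
N/3 = 20; 20 ≡ 2 (mod 3); 2·2 ≡ 1, so inverse 2.
N/5 = 12; 12 ≡ 2 (mod 5); 2·3 ≡ 1, so inverse 3.
N/4 = 15; 15 ≡ 3 (mod 4); 3·3 ≡ 1, so inverse 3.
m ≡ 2·20·2 + 1·12·3 + 1·15·3 = 161.
161 mod 60 = 41.

41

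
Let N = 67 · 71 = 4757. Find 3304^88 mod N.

Mod 67: 3304 ≡ 21; by Fermat, exponent reduces to 88 mod 66 = 22; 21^22 ≡ 29 (mod 67).
Mod 71: 3304 ≡ 38; by Fermat, exponent reduces to 88 mod 70 = 18; 38^18 ≡ 40 (mod 71).
Combine by CRT: x ≡ 29 (mod 67), x ≡ 40 (mod 71) ⇒ x ≡ 1034 (mod 4757).

1034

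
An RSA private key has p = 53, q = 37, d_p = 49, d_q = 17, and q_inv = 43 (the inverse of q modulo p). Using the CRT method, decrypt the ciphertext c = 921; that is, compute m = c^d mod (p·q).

m₁ = c^(d_p) mod p: c ≡ 20 (mod 53), and 20^49 mod 53 = 35.
m₂ = c^(d_q) mod q: c ≡ 33 (mod 37), and 33^17 mod 37 = 9.
h = q_inv·(m₁ − m₂) mod p = 43·(35 − 9) mod 53 = 5.
m = m₂ + h·q = 9 + 5·37 = 194.

194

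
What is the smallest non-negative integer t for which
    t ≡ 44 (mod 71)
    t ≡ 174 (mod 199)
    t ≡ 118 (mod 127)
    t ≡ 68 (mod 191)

36210612

The moduli are pairwise coprime; N = 71·199·127·191 = 342727153.
N/71 = 4827143; 4827143 ≡ 66 (mod 71); 66·14 ≡ 1, so inverse 14.
N/199 = 1722247; 1722247 ≡ 101 (mod 199); 101·67 ≡ 1, so inverse 67.
N/127 = 2698639; 2698639 ≡ 16 (mod 127); 16·8 ≡ 1, so inverse 8.
N/191 = 1794383; 1794383 ≡ 129 (mod 191); 129·77 ≡ 1, so inverse 77.
t ≡ 44·4827143·14 + 174·1722247·67 + 118·2698639·8 + 68·1794383·77 = 34994380218.
34994380218 mod 342727153 = 36210612.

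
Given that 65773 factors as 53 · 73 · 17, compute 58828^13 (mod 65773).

Mod 53: 58828 ≡ 51; 51^13 ≡ 23 (mod 53).
Mod 73: 58828 ≡ 63; 63^13 ≡ 10 (mod 73).
Mod 17: 58828 ≡ 8; 8^13 ≡ 9 (mod 17).
Combine by CRT: x ≡ 23 (mod 53), x ≡ 10 (mod 73), x ≡ 9 (mod 17) ⇒ x ≡ 23078 (mod 65773).

23078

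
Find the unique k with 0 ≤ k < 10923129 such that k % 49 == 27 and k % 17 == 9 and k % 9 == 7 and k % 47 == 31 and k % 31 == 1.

4997635

The moduli are pairwise coprime; N = 49·17·9·47·31 = 10923129.
N/49 = 222921; 222921 ≡ 20 (mod 49); 20·27 ≡ 1, so inverse 27.
N/17 = 642537; 642537 ≡ 5 (mod 17); 5·7 ≡ 1, so inverse 7.
N/9 = 1213681; 1213681 ≡ 4 (mod 9); 4·7 ≡ 1, so inverse 7.
N/47 = 232407; 232407 ≡ 39 (mod 47); 39·41 ≡ 1, so inverse 41.
N/31 = 352359; 352359 ≡ 13 (mod 31); 13·12 ≡ 1, so inverse 12.
k ≡ 27·222921·27 + 9·642537·7 + 7·1213681·7 + 31·232407·41 + 1·352359·12 = 562077214.
562077214 mod 10923129 = 4997635.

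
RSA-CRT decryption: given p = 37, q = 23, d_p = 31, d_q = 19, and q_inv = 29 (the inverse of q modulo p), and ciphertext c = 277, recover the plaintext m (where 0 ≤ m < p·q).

116

m₁ = c^(d_p) mod p: c ≡ 18 (mod 37), and 18^31 mod 37 = 5.
m₂ = c^(d_q) mod q: c ≡ 1 (mod 23), and 1^19 mod 23 = 1.
h = q_inv·(m₁ − m₂) mod p = 29·(5 − 1) mod 37 = 5.
m = m₂ + h·q = 1 + 5·23 = 116.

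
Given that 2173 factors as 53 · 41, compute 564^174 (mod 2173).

78

Mod 53: 564 ≡ 34; by Fermat, exponent reduces to 174 mod 52 = 18; 34^18 ≡ 25 (mod 53).
Mod 41: 564 ≡ 31; by Fermat, exponent reduces to 174 mod 40 = 14; 31^14 ≡ 37 (mod 41).
Combine by CRT: x ≡ 25 (mod 53), x ≡ 37 (mod 41) ⇒ x ≡ 78 (mod 2173).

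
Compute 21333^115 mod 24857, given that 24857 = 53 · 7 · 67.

Mod 53: 21333 ≡ 27; by Fermat, exponent reduces to 115 mod 52 = 11; 27^11 ≡ 39 (mod 53).
Mod 7: 21333 ≡ 4; by Fermat, exponent reduces to 115 mod 6 = 1; 4^1 ≡ 4 (mod 7).
Mod 67: 21333 ≡ 27; by Fermat, exponent reduces to 115 mod 66 = 49; 27^49 ≡ 53 (mod 67).
Combine by CRT: x ≡ 39 (mod 53), x ≡ 4 (mod 7), x ≡ 53 (mod 67) ⇒ x ≡ 7088 (mod 24857).

7088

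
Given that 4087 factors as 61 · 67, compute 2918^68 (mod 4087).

565

Mod 61: 2918 ≡ 51; by Fermat, exponent reduces to 68 mod 60 = 8; 51^8 ≡ 16 (mod 61).
Mod 67: 2918 ≡ 37; by Fermat, exponent reduces to 68 mod 66 = 2; 37^2 ≡ 29 (mod 67).
Combine by CRT: x ≡ 16 (mod 61), x ≡ 29 (mod 67) ⇒ x ≡ 565 (mod 4087).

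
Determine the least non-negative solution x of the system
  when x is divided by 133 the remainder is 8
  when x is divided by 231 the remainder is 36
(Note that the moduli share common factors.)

gcd(133, 231) = 7 and 7 | (36 − 8), so the pair is consistent; merging gives x ≡ 3732 (mod 4389), where 4389 = lcm(133, 231).
The solution is unique modulo lcm(133, 231) = 4389.

3732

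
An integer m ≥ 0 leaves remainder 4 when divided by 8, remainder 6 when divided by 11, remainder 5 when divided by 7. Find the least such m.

The moduli are pairwise coprime; N = 8·11·7 = 616.
N/8 = 77; 77 ≡ 5 (mod 8); 5·5 ≡ 1, so inverse 5.
N/11 = 56; 56 ≡ 1 (mod 11), inverse 1.
N/7 = 88; 88 ≡ 4 (mod 7); 4·2 ≡ 1, so inverse 2.
m ≡ 4·77·5 + 6·56·1 + 5·88·2 = 2756.
2756 mod 616 = 292.

292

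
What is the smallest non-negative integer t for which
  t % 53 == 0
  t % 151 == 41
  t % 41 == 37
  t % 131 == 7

Combine the congruences pairwise.
From t ≡ 0 (mod 53) write t = 0 + 53s. Substituting into t ≡ 41 (mod 151) gives 53s ≡ 41 (mod 151), and since 53⁻¹ ≡ 57 (mod 151), s ≡ 72. Hence t ≡ 0 + 53·72 = 3816 (mod 8003).
From t ≡ 3816 (mod 8003) write t = 3816 + 8003s. Substituting into t ≡ 37 (mod 41) gives 8003s ≡ 34 (mod 41), and since 8⁻¹ ≡ 36 (mod 41), s ≡ 35. Hence t ≡ 3816 + 8003·35 = 283921 (mod 328123).
From t ≡ 283921 (mod 328123) write t = 283921 + 328123s. Substituting into t ≡ 7 (mod 131) gives 328123s ≡ 94 (mod 131), and since 99⁻¹ ≡ 45 (mod 131), s ≡ 38. Hence t ≡ 283921 + 328123·38 = 12752595 (mod 42984113).

12752595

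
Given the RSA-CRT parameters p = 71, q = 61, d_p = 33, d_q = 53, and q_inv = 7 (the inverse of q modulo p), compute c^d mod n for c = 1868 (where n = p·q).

1431

m₁ = c^(d_p) mod p: c ≡ 22 (mod 71), and 22^33 mod 71 = 11.
m₂ = c^(d_q) mod q: c ≡ 38 (mod 61), and 38^53 mod 61 = 28.
h = q_inv·(m₁ − m₂) mod p = 7·(11 − 28) mod 71 = 23.
m = m₂ + h·q = 28 + 23·61 = 1431.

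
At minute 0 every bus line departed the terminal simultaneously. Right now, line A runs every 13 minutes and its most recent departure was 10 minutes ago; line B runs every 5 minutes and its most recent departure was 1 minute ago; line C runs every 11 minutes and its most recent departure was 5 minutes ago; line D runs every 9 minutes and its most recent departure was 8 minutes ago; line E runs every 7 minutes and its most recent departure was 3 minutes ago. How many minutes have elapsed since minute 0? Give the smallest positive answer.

Combine the congruences pairwise.
From t ≡ 10 (mod 13) write t = 10 + 13s. Substituting into t ≡ 1 (mod 5) gives 13s ≡ 1 (mod 5), and since 3⁻¹ ≡ 2 (mod 5), s ≡ 2. Hence t ≡ 10 + 13·2 = 36 (mod 65).
From t ≡ 36 (mod 65) write t = 36 + 65s. Substituting into t ≡ 5 (mod 11) gives 65s ≡ 2 (mod 11), and since 10⁻¹ ≡ 10 (mod 11), s ≡ 9. Hence t ≡ 36 + 65·9 = 621 (mod 715).
From t ≡ 621 (mod 715) write t = 621 + 715s. Substituting into t ≡ 8 (mod 9) gives 715s ≡ 8 (mod 9), and since 4⁻¹ ≡ 7 (mod 9), s ≡ 2. Hence t ≡ 621 + 715·2 = 2051 (mod 6435).
From t ≡ 2051 (mod 6435) write t = 2051 + 6435s. Substituting into t ≡ 3 (mod 7) gives 6435s ≡ 3 (mod 7), and since 2⁻¹ ≡ 4 (mod 7), s ≡ 5. Hence t ≡ 2051 + 6435·5 = 34226 (mod 45045).

34226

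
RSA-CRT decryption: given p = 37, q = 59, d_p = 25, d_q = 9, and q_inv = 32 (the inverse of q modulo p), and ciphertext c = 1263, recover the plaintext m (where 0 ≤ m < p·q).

463

m₁ = c^(d_p) mod p: c ≡ 5 (mod 37), and 5^25 mod 37 = 19.
m₂ = c^(d_q) mod q: c ≡ 24 (mod 59), and 24^9 mod 59 = 50.
h = q_inv·(m₁ − m₂) mod p = 32·(19 − 50) mod 37 = 7.
m = m₂ + h·q = 50 + 7·59 = 463.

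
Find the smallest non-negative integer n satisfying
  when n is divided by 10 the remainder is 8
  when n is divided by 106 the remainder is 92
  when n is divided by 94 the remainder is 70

728

gcd(10, 106) = 2 and 2 | (92 − 8), so the pair is consistent; merging gives n ≡ 198 (mod 530), where 530 = lcm(10, 106).
gcd(530, 94) = 2 and 2 | (70 − 198), so the pair is consistent; merging gives n ≡ 728 (mod 24910), where 24910 = lcm(530, 94).
The solution is unique modulo lcm(10, 106, 94) = 24910.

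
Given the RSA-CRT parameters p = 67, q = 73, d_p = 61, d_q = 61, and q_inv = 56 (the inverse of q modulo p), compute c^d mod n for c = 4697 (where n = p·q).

m₁ = c^(d_p) mod p: c ≡ 7 (mod 67), and 7^61 mod 67 = 20.
m₂ = c^(d_q) mod q: c ≡ 25 (mod 73), and 25^61 mod 73 = 67.
h = q_inv·(m₁ − m₂) mod p = 56·(20 − 67) mod 67 = 48.
m = m₂ + h·q = 67 + 48·73 = 3571.

3571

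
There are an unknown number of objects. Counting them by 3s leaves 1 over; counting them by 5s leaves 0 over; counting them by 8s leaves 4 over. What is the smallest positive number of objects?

Combine the congruences pairwise.
From N ≡ 1 (mod 3) write N = 1 + 3t. Substituting into N ≡ 0 (mod 5) gives 3t ≡ 4 (mod 5), and since 3⁻¹ ≡ 2 (mod 5), t ≡ 3. Hence N ≡ 1 + 3·3 = 10 (mod 15).
From N ≡ 10 (mod 15) write N = 10 + 15t. Substituting into N ≡ 4 (mod 8) gives 15t ≡ 2 (mod 8), and since 7⁻¹ ≡ 7 (mod 8), t ≡ 6. Hence N ≡ 10 + 15·6 = 100 (mod 120).

100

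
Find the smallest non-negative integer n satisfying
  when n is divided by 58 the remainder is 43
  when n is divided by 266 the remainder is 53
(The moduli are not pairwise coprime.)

7235

Combine the congruences pairwise.
gcd(58, 266) = 2 and 2 | (53 − 43), so the pair is consistent; merging gives n ≡ 7235 (mod 7714), where 7714 = lcm(58, 266).
The solution is unique modulo lcm(58, 266) = 7714.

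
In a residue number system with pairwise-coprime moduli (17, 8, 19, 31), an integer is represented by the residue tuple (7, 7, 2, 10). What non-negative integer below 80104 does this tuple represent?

The moduli are pairwise coprime; N = 17·8·19·31 = 80104.
N/17 = 4712; 4712 ≡ 3 (mod 17); 3·6 ≡ 1, so inverse 6.
N/8 = 10013; 10013 ≡ 5 (mod 8); 5·5 ≡ 1, so inverse 5.
N/19 = 4216; 4216 ≡ 17 (mod 19); 17·9 ≡ 1, so inverse 9.
N/31 = 2584; 2584 ≡ 11 (mod 31); 11·17 ≡ 1, so inverse 17.
x ≡ 7·4712·6 + 7·10013·5 + 2·4216·9 + 10·2584·17 = 1063527.
1063527 mod 80104 = 22175.

22175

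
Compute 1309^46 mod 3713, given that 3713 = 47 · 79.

753

Mod 47: 1309 ≡ 40; since 46 | 46, by Fermat 40^46 ≡ 1 (mod 47).
Mod 79: 1309 ≡ 45; 45^46 ≡ 42 (mod 79).
Combine by CRT: x ≡ 1 (mod 47), x ≡ 42 (mod 79) ⇒ x ≡ 753 (mod 3713).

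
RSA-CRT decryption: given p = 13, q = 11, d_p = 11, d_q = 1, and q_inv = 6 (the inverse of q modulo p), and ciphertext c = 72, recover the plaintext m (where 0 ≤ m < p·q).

28

m₁ = c^(d_p) mod p: c ≡ 7 (mod 13), and 7^11 mod 13 = 2.
m₂ = c^(d_q) mod q: c ≡ 6 (mod 11), and 6^1 mod 11 = 6.
h = q_inv·(m₁ − m₂) mod p = 6·(2 − 6) mod 13 = 2.
m = m₂ + h·q = 6 + 2·11 = 28.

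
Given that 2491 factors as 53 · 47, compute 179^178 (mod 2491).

568

Mod 53: 179 ≡ 20; by Fermat, exponent reduces to 178 mod 52 = 22; 20^22 ≡ 38 (mod 53).
Mod 47: 179 ≡ 38; by Fermat, exponent reduces to 178 mod 46 = 40; 38^40 ≡ 4 (mod 47).
Combine by CRT: x ≡ 38 (mod 53), x ≡ 4 (mod 47) ⇒ x ≡ 568 (mod 2491).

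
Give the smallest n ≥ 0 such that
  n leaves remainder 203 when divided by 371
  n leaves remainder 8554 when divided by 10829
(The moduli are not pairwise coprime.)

gcd(371, 10829) = 7 and 7 | (8554 − 203), so the pair is consistent; merging gives n ≡ 495859 (mod 573937), where 573937 = lcm(371, 10829).
The solution is unique modulo lcm(371, 10829) = 573937.

495859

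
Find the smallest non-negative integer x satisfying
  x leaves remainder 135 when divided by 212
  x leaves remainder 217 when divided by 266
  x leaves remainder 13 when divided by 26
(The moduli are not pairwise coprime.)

105287

gcd(212, 266) = 2 and 2 | (217 − 135), so the pair is consistent; merging gives x ≡ 20699 (mod 28196), where 28196 = lcm(212, 266).
gcd(28196, 26) = 2 and 2 | (13 − 20699), so the pair is consistent; merging gives x ≡ 105287 (mod 366548), where 366548 = lcm(28196, 26).
The solution is unique modulo lcm(212, 266, 26) = 366548.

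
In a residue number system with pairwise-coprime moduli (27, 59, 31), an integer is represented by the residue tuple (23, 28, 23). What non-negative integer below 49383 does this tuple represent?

31829

From x ≡ 23 (mod 27) write x = 23 + 27t. Substituting into x ≡ 28 (mod 59) gives 27t ≡ 5 (mod 59), and since 27⁻¹ ≡ 35 (mod 59), t ≡ 57. Hence x ≡ 23 + 27·57 = 1562 (mod 1593).
From x ≡ 1562 (mod 1593) write x = 1562 + 1593t. Substituting into x ≡ 23 (mod 31) gives 1593t ≡ 11 (mod 31), and since 12⁻¹ ≡ 13 (mod 31), t ≡ 19. Hence x ≡ 1562 + 1593·19 = 31829 (mod 49383).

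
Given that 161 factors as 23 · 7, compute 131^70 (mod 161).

Mod 23: 131 ≡ 16; by Fermat, exponent reduces to 70 mod 22 = 4; 16^4 ≡ 9 (mod 23).
Mod 7: 131 ≡ 5; by Fermat, exponent reduces to 70 mod 6 = 4; 5^4 ≡ 2 (mod 7).
Combine by CRT: x ≡ 9 (mod 23), x ≡ 2 (mod 7) ⇒ x ≡ 9 (mod 161).

9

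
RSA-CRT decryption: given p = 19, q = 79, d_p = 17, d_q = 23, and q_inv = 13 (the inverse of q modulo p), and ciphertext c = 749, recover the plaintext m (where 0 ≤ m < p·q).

m₁ = c^(d_p) mod p: c ≡ 8 (mod 19), and 8^17 mod 19 = 12.
m₂ = c^(d_q) mod q: c ≡ 38 (mod 79), and 38^23 mod 79 = 67.
h = q_inv·(m₁ − m₂) mod p = 13·(12 − 67) mod 19 = 7.
m = m₂ + h·q = 67 + 7·79 = 620.

620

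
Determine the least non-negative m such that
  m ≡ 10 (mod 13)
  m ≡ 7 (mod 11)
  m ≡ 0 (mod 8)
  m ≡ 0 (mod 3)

2064

The moduli are pairwise coprime; N = 13·11·8·3 = 3432.
N/13 = 264; 264 ≡ 4 (mod 13); 4·10 ≡ 1, so inverse 10.
N/11 = 312; 312 ≡ 4 (mod 11); 4·3 ≡ 1, so inverse 3.
N/8 = 429; 429 ≡ 5 (mod 8); 5·5 ≡ 1, so inverse 5.
N/3 = 1144; 1144 ≡ 1 (mod 3), inverse 1.
m ≡ 10·264·10 + 7·312·3 + 0·429·5 + 0·1144·1 = 32952.
32952 mod 3432 = 2064.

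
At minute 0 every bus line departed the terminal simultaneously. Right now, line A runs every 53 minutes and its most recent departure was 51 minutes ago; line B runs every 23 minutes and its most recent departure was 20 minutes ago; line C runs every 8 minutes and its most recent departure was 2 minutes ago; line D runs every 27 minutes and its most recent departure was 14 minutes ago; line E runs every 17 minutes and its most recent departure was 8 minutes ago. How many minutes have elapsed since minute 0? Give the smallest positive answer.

3473618

The moduli are pairwise coprime; N = 53·23·8·27·17 = 4476168.
N/53 = 84456; 84456 ≡ 27 (mod 53); 27·2 ≡ 1, so inverse 2.
N/23 = 194616; 194616 ≡ 13 (mod 23); 13·16 ≡ 1, so inverse 16.
N/8 = 559521; 559521 ≡ 1 (mod 8), inverse 1.
N/27 = 165784; 165784 ≡ 4 (mod 27); 4·7 ≡ 1, so inverse 7.
N/17 = 263304; 263304 ≡ 8 (mod 17); 8·15 ≡ 1, so inverse 15.
t ≡ 51·84456·2 + 20·194616·16 + 2·559521·1 + 14·165784·7 + 8·263304·15 = 119853986.
119853986 mod 4476168 = 3473618.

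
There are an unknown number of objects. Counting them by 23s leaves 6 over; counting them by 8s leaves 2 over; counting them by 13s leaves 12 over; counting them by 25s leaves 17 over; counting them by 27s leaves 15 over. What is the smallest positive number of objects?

1231242

The moduli are pairwise coprime; M = 23·8·13·25·27 = 1614600.
M/23 = 70200; 70200 ≡ 4 (mod 23); 4·6 ≡ 1, so inverse 6.
M/8 = 201825; 201825 ≡ 1 (mod 8), inverse 1.
M/13 = 124200; 124200 ≡ 11 (mod 13); 11·6 ≡ 1, so inverse 6.
M/25 = 64584; 64584 ≡ 9 (mod 25); 9·14 ≡ 1, so inverse 14.
M/27 = 59800; 59800 ≡ 22 (mod 27); 22·16 ≡ 1, so inverse 16.
N ≡ 6·70200·6 + 2·201825·1 + 12·124200·6 + 17·64584·14 + 15·59800·16 = 41596242.
41596242 mod 1614600 = 1231242.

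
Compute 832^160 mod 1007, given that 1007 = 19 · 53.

823

Mod 19: 832 ≡ 15; by Fermat, exponent reduces to 160 mod 18 = 16; 15^16 ≡ 6 (mod 19).
Mod 53: 832 ≡ 37; by Fermat, exponent reduces to 160 mod 52 = 4; 37^4 ≡ 28 (mod 53).
Combine by CRT: x ≡ 6 (mod 19), x ≡ 28 (mod 53) ⇒ x ≡ 823 (mod 1007).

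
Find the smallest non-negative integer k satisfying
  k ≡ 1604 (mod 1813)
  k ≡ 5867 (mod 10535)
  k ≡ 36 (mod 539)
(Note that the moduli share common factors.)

gcd(1813, 10535) = 49 and 49 | (5867 − 1604), so the pair is consistent; merging gives k ≡ 248172 (mod 389795), where 389795 = lcm(1813, 10535).
gcd(389795, 539) = 49 and 49 | (36 − 248172), so the pair is consistent; merging gives k ≡ 3756327 (mod 4287745), where 4287745 = lcm(389795, 539).
The solution is unique modulo lcm(1813, 10535, 539) = 4287745.

3756327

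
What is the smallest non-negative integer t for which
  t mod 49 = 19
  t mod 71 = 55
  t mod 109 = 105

The moduli are pairwise coprime; N = 49·71·109 = 379211.
N/49 = 7739; 7739 ≡ 46 (mod 49); 46·16 ≡ 1, so inverse 16.
N/71 = 5341; 5341 ≡ 16 (mod 71); 16·40 ≡ 1, so inverse 40.
N/109 = 3479; 3479 ≡ 100 (mod 109); 100·12 ≡ 1, so inverse 12.
t ≡ 19·7739·16 + 55·5341·40 + 105·3479·12 = 18486396.
18486396 mod 379211 = 284268.

284268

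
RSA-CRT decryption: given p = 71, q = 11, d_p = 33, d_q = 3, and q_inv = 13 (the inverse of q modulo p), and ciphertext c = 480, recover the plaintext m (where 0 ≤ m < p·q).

57

m₁ = c^(d_p) mod p: c ≡ 54 (mod 71), and 54^33 mod 71 = 57.
m₂ = c^(d_q) mod q: c ≡ 7 (mod 11), and 7^3 mod 11 = 2.
h = q_inv·(m₁ − m₂) mod p = 13·(57 − 2) mod 71 = 5.
m = m₂ + h·q = 2 + 5·11 = 57.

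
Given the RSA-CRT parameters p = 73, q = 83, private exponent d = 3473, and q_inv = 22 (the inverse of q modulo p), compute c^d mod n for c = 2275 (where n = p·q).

2050

d_p = d mod (p−1) = 3473 mod 72 = 17; d_q = d mod (q−1) = 29.
m₁ = c^(d_p) mod p: c ≡ 12 (mod 73), and 12^17 mod 73 = 6.
m₂ = c^(d_q) mod q: c ≡ 34 (mod 83), and 34^29 mod 83 = 58.
h = q_inv·(m₁ − m₂) mod p = 22·(6 − 58) mod 73 = 24.
m = m₂ + h·q = 58 + 24·83 = 2050.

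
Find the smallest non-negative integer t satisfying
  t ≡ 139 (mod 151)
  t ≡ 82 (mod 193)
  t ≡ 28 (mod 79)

Combine the congruences pairwise.
From t ≡ 139 (mod 151) write t = 139 + 151s. Substituting into t ≡ 82 (mod 193) gives 151s ≡ 136 (mod 193), and since 151⁻¹ ≡ 170 (mod 193), s ≡ 153. Hence t ≡ 139 + 151·153 = 23242 (mod 29143).
From t ≡ 23242 (mod 29143) write t = 23242 + 29143s. Substituting into t ≡ 28 (mod 79) gives 29143s ≡ 12 (mod 79), and since 71⁻¹ ≡ 69 (mod 79), s ≡ 38. Hence t ≡ 23242 + 29143·38 = 1130676 (mod 2302297).

1130676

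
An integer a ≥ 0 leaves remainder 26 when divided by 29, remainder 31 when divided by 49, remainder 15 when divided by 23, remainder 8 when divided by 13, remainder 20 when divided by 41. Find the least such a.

12404283

Combine the congruences pairwise.
From a ≡ 26 (mod 29) write a = 26 + 29t. Substituting into a ≡ 31 (mod 49) gives 29t ≡ 5 (mod 49), and since 29⁻¹ ≡ 22 (mod 49), t ≡ 12. Hence a ≡ 26 + 29·12 = 374 (mod 1421).
From a ≡ 374 (mod 1421) write a = 374 + 1421t. Substituting into a ≡ 15 (mod 23) gives 1421t ≡ 9 (mod 23), and since 18⁻¹ ≡ 9 (mod 23), t ≡ 12. Hence a ≡ 374 + 1421·12 = 17426 (mod 32683).
From a ≡ 17426 (mod 32683) write a = 17426 + 32683t. Substituting into a ≡ 8 (mod 13) gives 32683t ≡ 2 (mod 13), and since 1⁻¹ ≡ 1 (mod 13), t ≡ 2. Hence a ≡ 17426 + 32683·2 = 82792 (mod 424879).
From a ≡ 82792 (mod 424879) write a = 82792 + 424879t. Substituting into a ≡ 20 (mod 41) gives 424879t ≡ 7 (mod 41), and since 37⁻¹ ≡ 10 (mod 41), t ≡ 29. Hence a ≡ 82792 + 424879·29 = 12404283 (mod 17420039).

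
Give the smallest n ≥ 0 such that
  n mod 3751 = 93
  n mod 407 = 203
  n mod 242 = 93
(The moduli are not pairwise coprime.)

247659

Combine the congruences pairwise.
gcd(3751, 407) = 11 and 11 | (203 − 93), so the pair is consistent; merging gives n ≡ 108872 (mod 138787), where 138787 = lcm(3751, 407).
gcd(138787, 242) = 121 and 121 | (93 − 108872), so the pair is consistent; merging gives n ≡ 247659 (mod 277574), where 277574 = lcm(138787, 242).
The solution is unique modulo lcm(3751, 407, 242) = 277574.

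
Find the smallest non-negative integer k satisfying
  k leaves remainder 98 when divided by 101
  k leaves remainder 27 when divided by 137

2219

From k ≡ 98 (mod 101) write k = 98 + 101t. Substituting into k ≡ 27 (mod 137) gives 101t ≡ 66 (mod 137), and since 101⁻¹ ≡ 19 (mod 137), t ≡ 21. Hence k ≡ 98 + 101·21 = 2219 (mod 13837).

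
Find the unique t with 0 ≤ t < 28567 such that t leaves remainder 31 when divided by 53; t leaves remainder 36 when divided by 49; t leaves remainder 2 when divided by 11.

9836

The moduli are pairwise coprime; N = 53·49·11 = 28567.
N/53 = 539; 539 ≡ 9 (mod 53); 9·6 ≡ 1, so inverse 6.
N/49 = 583; 583 ≡ 44 (mod 49); 44·39 ≡ 1, so inverse 39.
N/11 = 2597; 2597 ≡ 1 (mod 11), inverse 1.
t ≡ 31·539·6 + 36·583·39 + 2·2597·1 = 923980.
923980 mod 28567 = 9836.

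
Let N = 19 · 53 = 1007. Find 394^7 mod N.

136

Mod 19: 394 ≡ 14; 14^7 ≡ 3 (mod 19).
Mod 53: 394 ≡ 23; 23^7 ≡ 30 (mod 53).
Combine by CRT: x ≡ 3 (mod 19), x ≡ 30 (mod 53) ⇒ x ≡ 136 (mod 1007).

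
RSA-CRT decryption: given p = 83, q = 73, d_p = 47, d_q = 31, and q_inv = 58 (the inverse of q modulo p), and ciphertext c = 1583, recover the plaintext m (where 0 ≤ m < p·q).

m₁ = c^(d_p) mod p: c ≡ 6 (mod 83), and 6^47 mod 83 = 73.
m₂ = c^(d_q) mod q: c ≡ 50 (mod 73), and 50^31 mod 73 = 12.
h = q_inv·(m₁ − m₂) mod p = 58·(73 − 12) mod 83 = 52.
m = m₂ + h·q = 12 + 52·73 = 3808.

3808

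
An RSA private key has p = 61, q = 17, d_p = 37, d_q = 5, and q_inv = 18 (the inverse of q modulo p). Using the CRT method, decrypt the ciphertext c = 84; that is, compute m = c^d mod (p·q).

390

m₁ = c^(d_p) mod p: c ≡ 23 (mod 61), and 23^37 mod 61 = 24.
m₂ = c^(d_q) mod q: c ≡ 16 (mod 17), and 16^5 mod 17 = 16.
h = q_inv·(m₁ − m₂) mod p = 18·(24 − 16) mod 61 = 22.
m = m₂ + h·q = 16 + 22·17 = 390.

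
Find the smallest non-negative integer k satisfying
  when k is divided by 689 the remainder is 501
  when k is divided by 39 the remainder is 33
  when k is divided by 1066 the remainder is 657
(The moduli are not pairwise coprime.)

gcd(689, 39) = 13 and 13 | (33 − 501), so the pair is consistent; merging gives k ≡ 501 (mod 2067), where 2067 = lcm(689, 39).
gcd(2067, 1066) = 13 and 13 | (657 − 501), so the pair is consistent; merging gives k ≡ 29439 (mod 169494), where 169494 = lcm(2067, 1066).
The solution is unique modulo lcm(689, 39, 1066) = 169494.

29439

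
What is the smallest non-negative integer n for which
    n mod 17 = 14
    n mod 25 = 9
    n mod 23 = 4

6559

Combine the congruences pairwise.
From n ≡ 14 (mod 17) write n = 14 + 17t. Substituting into n ≡ 9 (mod 25) gives 17t ≡ 20 (mod 25), and since 17⁻¹ ≡ 3 (mod 25), t ≡ 10. Hence n ≡ 14 + 17·10 = 184 (mod 425).
From n ≡ 184 (mod 425) write n = 184 + 425t. Substituting into n ≡ 4 (mod 23) gives 425t ≡ 4 (mod 23), and since 11⁻¹ ≡ 21 (mod 23), t ≡ 15. Hence n ≡ 184 + 425·15 = 6559 (mod 9775).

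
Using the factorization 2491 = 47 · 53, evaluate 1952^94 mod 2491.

Mod 47: 1952 ≡ 25; by Fermat, exponent reduces to 94 mod 46 = 2; 25^2 ≡ 14 (mod 47).
Mod 53: 1952 ≡ 44; by Fermat, exponent reduces to 94 mod 52 = 42; 44^42 ≡ 13 (mod 53).
Combine by CRT: x ≡ 14 (mod 47), x ≡ 13 (mod 53) ⇒ x ≡ 437 (mod 2491).

437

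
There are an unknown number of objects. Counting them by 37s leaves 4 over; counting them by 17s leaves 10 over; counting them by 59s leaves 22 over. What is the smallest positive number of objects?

31528

The moduli are pairwise coprime; M = 37·17·59 = 37111.
M/37 = 1003; 1003 ≡ 4 (mod 37); 4·28 ≡ 1, so inverse 28.
M/17 = 2183; 2183 ≡ 7 (mod 17); 7·5 ≡ 1, so inverse 5.
M/59 = 629; 629 ≡ 39 (mod 59); 39·56 ≡ 1, so inverse 56.
N ≡ 4·1003·28 + 10·2183·5 + 22·629·56 = 996414.
996414 mod 37111 = 31528.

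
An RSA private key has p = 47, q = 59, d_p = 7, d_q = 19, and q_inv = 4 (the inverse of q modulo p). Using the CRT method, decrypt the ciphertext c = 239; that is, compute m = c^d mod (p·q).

m₁ = c^(d_p) mod p: c ≡ 4 (mod 47), and 4^7 mod 47 = 28.
m₂ = c^(d_q) mod q: c ≡ 3 (mod 59), and 3^19 mod 59 = 53.
h = q_inv·(m₁ − m₂) mod p = 4·(28 − 53) mod 47 = 41.
m = m₂ + h·q = 53 + 41·59 = 2472.

2472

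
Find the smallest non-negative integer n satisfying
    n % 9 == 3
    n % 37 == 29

Combine the congruences pairwise.
From n ≡ 3 (mod 9) write n = 3 + 9t. Substituting into n ≡ 29 (mod 37) gives 9t ≡ 26 (mod 37), and since 9⁻¹ ≡ 33 (mod 37), t ≡ 7. Hence n ≡ 3 + 9·7 = 66 (mod 333).

66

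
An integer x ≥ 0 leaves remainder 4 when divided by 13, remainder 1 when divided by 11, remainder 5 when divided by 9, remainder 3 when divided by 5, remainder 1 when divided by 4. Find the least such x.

22793

The moduli are pairwise coprime; N = 13·11·9·5·4 = 25740.
N/13 = 1980; 1980 ≡ 4 (mod 13); 4·10 ≡ 1, so inverse 10.
N/11 = 2340; 2340 ≡ 8 (mod 11); 8·7 ≡ 1, so inverse 7.
N/9 = 2860; 2860 ≡ 7 (mod 9); 7·4 ≡ 1, so inverse 4.
N/5 = 5148; 5148 ≡ 3 (mod 5); 3·2 ≡ 1, so inverse 2.
N/4 = 6435; 6435 ≡ 3 (mod 4); 3·3 ≡ 1, so inverse 3.
x ≡ 4·1980·10 + 1·2340·7 + 5·2860·4 + 3·5148·2 + 1·6435·3 = 202973.
202973 mod 25740 = 22793.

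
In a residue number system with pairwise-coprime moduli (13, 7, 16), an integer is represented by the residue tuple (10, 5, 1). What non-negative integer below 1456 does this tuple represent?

From x ≡ 10 (mod 13) write x = 10 + 13t. Substituting into x ≡ 5 (mod 7) gives 13t ≡ 2 (mod 7), and since 6⁻¹ ≡ 6 (mod 7), t ≡ 5. Hence x ≡ 10 + 13·5 = 75 (mod 91).
From x ≡ 75 (mod 91) write x = 75 + 91t. Substituting into x ≡ 1 (mod 16) gives 91t ≡ 6 (mod 16), and since 11⁻¹ ≡ 3 (mod 16), t ≡ 2. Hence x ≡ 75 + 91·2 = 257 (mod 1456).

257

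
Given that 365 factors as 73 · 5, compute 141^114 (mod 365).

Mod 73: 141 ≡ 68; by Fermat, exponent reduces to 114 mod 72 = 42; 68^42 ≡ 70 (mod 73).
Mod 5: 141 ≡ 1; by Fermat, exponent reduces to 114 mod 4 = 2; 1^2 ≡ 1 (mod 5).
Combine by CRT: x ≡ 70 (mod 73), x ≡ 1 (mod 5) ⇒ x ≡ 216 (mod 365).

216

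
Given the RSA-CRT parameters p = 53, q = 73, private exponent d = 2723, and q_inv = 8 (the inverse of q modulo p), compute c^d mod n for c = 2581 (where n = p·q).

623

d_p = d mod (p−1) = 2723 mod 52 = 19; d_q = d mod (q−1) = 59.
m₁ = c^(d_p) mod p: c ≡ 37 (mod 53), and 37^19 mod 53 = 40.
m₂ = c^(d_q) mod q: c ≡ 26 (mod 73), and 26^59 mod 73 = 39.
h = q_inv·(m₁ − m₂) mod p = 8·(40 − 39) mod 53 = 8.
m = m₂ + h·q = 39 + 8·73 = 623.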